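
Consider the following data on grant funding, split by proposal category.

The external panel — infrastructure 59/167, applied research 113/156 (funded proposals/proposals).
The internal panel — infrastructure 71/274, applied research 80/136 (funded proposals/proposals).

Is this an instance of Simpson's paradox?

Infrastructure: the external panel 59/167 = 35.3%, the internal panel 71/274 = 25.9% → the external panel
Applied research: the external panel 113/156 = 72.4%, the internal panel 80/136 = 58.8% → the external panel
Overall: the external panel 172/323 = 53.3%, the internal panel 151/410 = 36.8% → the external panel
The external panel wins overall and in every proposal group — no reversal.

No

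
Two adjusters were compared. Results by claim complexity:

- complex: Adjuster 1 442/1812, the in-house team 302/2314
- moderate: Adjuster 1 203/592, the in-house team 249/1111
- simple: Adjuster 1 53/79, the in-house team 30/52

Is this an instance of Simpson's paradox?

Complex: Adjuster 1 442/1812 = 24.4%, the in-house team 302/2314 = 13.1% → Adjuster 1
Moderate: Adjuster 1 203/592 = 34.3%, the in-house team 249/1111 = 22.4% → Adjuster 1
Simple: Adjuster 1 53/79 = 67.1%, the in-house team 30/52 = 57.7% → Adjuster 1
Overall: Adjuster 1 698/2483 = 28.1%, the in-house team 581/3477 = 16.7% → Adjuster 1
Adjuster 1 wins overall and in every claim group — no reversal.

No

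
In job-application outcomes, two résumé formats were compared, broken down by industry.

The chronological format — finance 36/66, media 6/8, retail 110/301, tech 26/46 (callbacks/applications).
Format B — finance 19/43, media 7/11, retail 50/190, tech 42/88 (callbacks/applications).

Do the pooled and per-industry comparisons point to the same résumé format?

Yes

Finance: the chronological format 36/66 = 54.5%, Format B 19/43 = 44.2% → the chronological format
Media: the chronological format 6/8 = 75.0%, Format B 7/11 = 63.6% → the chronological format
Retail: the chronological format 110/301 = 36.5%, Format B 50/190 = 26.3% → the chronological format
Tech: the chronological format 26/46 = 56.5%, Format B 42/88 = 47.7% → the chronological format
Overall: the chronological format 178/421 = 42.3%, Format B 118/332 = 35.5% → the chronological format
The chronological format wins overall and in every industry group — no reversal.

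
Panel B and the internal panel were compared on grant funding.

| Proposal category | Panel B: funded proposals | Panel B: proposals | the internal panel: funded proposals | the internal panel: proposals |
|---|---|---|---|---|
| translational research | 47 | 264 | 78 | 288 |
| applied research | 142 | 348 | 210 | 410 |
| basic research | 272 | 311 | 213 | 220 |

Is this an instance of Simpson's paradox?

Translational research: Panel B 47/264 = 17.8%, the internal panel 78/288 = 27.1% → the internal panel
Applied research: Panel B 142/348 = 40.8%, the internal panel 210/410 = 51.2% → the internal panel
Basic research: Panel B 272/311 = 87.5%, the internal panel 213/220 = 96.8% → the internal panel
Overall: Panel B 461/923 = 49.9%, the internal panel 501/918 = 54.6% → the internal panel
The internal panel wins overall and in every proposal group — no reversal.

No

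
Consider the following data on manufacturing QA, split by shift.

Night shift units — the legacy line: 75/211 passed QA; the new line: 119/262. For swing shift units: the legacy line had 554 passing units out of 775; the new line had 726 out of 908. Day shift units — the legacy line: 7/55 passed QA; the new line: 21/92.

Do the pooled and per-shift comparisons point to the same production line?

Yes

Night shift: the legacy line 75/211 = 35.5%, the new line 119/262 = 45.4% → the new line
Swing shift: the legacy line 554/775 = 71.5%, the new line 726/908 = 80.0% → the new line
Day shift: the legacy line 7/55 = 12.7%, the new line 21/92 = 22.8% → the new line
Overall: the legacy line 636/1041 = 61.1%, the new line 866/1262 = 68.6% → the new line
The new line wins overall and in every shift group — no reversal.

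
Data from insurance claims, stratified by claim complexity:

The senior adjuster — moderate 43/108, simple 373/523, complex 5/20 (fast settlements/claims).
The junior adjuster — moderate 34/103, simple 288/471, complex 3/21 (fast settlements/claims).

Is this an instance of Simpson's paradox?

No

Moderate: the senior adjuster 43/108 = 39.8%, the junior adjuster 34/103 = 33.0% → the senior adjuster
Simple: the senior adjuster 373/523 = 71.3%, the junior adjuster 288/471 = 61.1% → the senior adjuster
Complex: the senior adjuster 5/20 = 25.0%, the junior adjuster 3/21 = 14.3% → the senior adjuster
Overall: the senior adjuster 421/651 = 64.7%, the junior adjuster 325/595 = 54.6% → the senior adjuster
The senior adjuster wins overall and in every claim group — no reversal.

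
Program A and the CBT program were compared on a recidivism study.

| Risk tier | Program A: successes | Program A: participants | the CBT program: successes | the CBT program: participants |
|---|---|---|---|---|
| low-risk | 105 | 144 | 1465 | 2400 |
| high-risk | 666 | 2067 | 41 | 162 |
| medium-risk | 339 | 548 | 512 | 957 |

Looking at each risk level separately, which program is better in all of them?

Low-risk: Program A 105/144 = 72.9%, the CBT program 1465/2400 = 61.0% → Program A
High-risk: Program A 666/2067 = 32.2%, the CBT program 41/162 = 25.3% → Program A
Medium-risk: Program A 339/548 = 61.9%, the CBT program 512/957 = 53.5% → Program A
Program A has the higher rate in all 3 groups.

Program A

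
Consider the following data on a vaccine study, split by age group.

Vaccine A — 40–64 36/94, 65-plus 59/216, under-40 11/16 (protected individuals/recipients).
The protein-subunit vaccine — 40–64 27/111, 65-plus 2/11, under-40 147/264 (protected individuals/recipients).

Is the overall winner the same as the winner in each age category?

40–64: Vaccine A 36/94 = 38.3%, the protein-subunit vaccine 27/111 = 24.3% → Vaccine A
65-plus: Vaccine A 59/216 = 27.3%, the protein-subunit vaccine 2/11 = 18.2% → Vaccine A
Under-40: Vaccine A 11/16 = 68.8%, the protein-subunit vaccine 147/264 = 55.7% → Vaccine A
Overall: Vaccine A 106/326 = 32.5%, the protein-subunit vaccine 176/386 = 45.6% → the protein-subunit vaccine
Vaccine A wins each age group but the protein-subunit vaccine wins overall — the comparison reverses. Vaccine A's recipients skew toward 65-plus, which has a lower base rate.

No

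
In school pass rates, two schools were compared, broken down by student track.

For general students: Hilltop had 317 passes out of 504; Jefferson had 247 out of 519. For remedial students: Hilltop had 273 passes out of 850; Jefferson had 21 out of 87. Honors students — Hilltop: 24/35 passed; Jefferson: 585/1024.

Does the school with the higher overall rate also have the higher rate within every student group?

No

General: Hilltop 317/504 = 62.9%, Jefferson 247/519 = 47.6% → Hilltop
Remedial: Hilltop 273/850 = 32.1%, Jefferson 21/87 = 24.1% → Hilltop
Honors: Hilltop 24/35 = 68.6%, Jefferson 585/1024 = 57.1% → Hilltop
Overall: Hilltop 614/1389 = 44.2%, Jefferson 853/1630 = 52.3% → Jefferson
Hilltop wins each student group but Jefferson wins overall — the comparison reverses. Hilltop's students skew toward remedial, which has a lower base rate.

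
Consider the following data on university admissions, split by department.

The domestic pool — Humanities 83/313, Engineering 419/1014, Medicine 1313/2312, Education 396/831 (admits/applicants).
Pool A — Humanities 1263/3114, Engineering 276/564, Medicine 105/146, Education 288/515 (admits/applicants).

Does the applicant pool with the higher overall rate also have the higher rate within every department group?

No

Humanities: the domestic pool 83/313 = 26.5%, Pool A 1263/3114 = 40.6% → Pool A
Engineering: the domestic pool 419/1014 = 41.3%, Pool A 276/564 = 48.9% → Pool A
Medicine: the domestic pool 1313/2312 = 56.8%, Pool A 105/146 = 71.9% → Pool A
Education: the domestic pool 396/831 = 47.7%, Pool A 288/515 = 55.9% → Pool A
Overall: the domestic pool 2211/4470 = 49.5%, Pool A 1932/4339 = 44.5% → the domestic pool
Pool A wins each department group but the domestic pool wins overall — the comparison reverses. Pool A's applicants skew toward Humanities, which has a lower base rate.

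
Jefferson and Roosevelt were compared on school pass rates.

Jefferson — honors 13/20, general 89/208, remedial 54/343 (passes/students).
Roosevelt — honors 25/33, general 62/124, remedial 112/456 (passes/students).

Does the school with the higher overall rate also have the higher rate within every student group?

Yes

Honors: Jefferson 13/20 = 65.0%, Roosevelt 25/33 = 75.8% → Roosevelt
General: Jefferson 89/208 = 42.8%, Roosevelt 62/124 = 50.0% → Roosevelt
Remedial: Jefferson 54/343 = 15.7%, Roosevelt 112/456 = 24.6% → Roosevelt
Overall: Jefferson 156/571 = 27.3%, Roosevelt 199/613 = 32.5% → Roosevelt
Roosevelt wins overall and in every student group — no reversal.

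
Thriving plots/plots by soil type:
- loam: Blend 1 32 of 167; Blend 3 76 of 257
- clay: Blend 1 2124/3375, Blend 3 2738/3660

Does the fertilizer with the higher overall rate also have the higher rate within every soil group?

Yes

Loam: Blend 1 32/167 = 19.2%, Blend 3 76/257 = 29.6% → Blend 3
Clay: Blend 1 2124/3375 = 62.9%, Blend 3 2738/3660 = 74.8% → Blend 3
Overall: Blend 1 2156/3542 = 60.9%, Blend 3 2814/3917 = 71.8% → Blend 3
Blend 3 wins overall and in every soil group — no reversal.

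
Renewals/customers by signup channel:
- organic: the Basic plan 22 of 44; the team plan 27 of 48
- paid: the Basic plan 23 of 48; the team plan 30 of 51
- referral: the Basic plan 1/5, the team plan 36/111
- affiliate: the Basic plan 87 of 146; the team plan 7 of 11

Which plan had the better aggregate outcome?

Organic: the Basic plan 22/44 = 50.0%, the team plan 27/48 = 56.2% → the team plan
Paid: the Basic plan 23/48 = 47.9%, the team plan 30/51 = 58.8% → the team plan
Referral: the Basic plan 1/5 = 20.0%, the team plan 36/111 = 32.4% → the team plan
Affiliate: the Basic plan 87/146 = 59.6%, the team plan 7/11 = 63.6% → the team plan
Overall: the Basic plan 133/243 = 54.7%, the team plan 100/221 = 45.2% → the Basic plan
(The team plan wins every signup group but the Basic plan wins overall — the team plan's customers skew toward the low-rate referral group.)

the Basic plan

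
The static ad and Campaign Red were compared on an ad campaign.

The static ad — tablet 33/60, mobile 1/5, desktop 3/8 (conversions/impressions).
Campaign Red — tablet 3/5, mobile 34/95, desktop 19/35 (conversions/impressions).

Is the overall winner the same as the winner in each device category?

Tablet: the static ad 33/60 = 55.0%, Campaign Red 3/5 = 60.0% → Campaign Red
Mobile: the static ad 1/5 = 20.0%, Campaign Red 34/95 = 35.8% → Campaign Red
Desktop: the static ad 3/8 = 37.5%, Campaign Red 19/35 = 54.3% → Campaign Red
Overall: the static ad 37/73 = 50.7%, Campaign Red 56/135 = 41.5% → the static ad
Campaign Red wins each device group but the static ad wins overall — the comparison reverses. Campaign Red's impressions skew toward mobile, which has a lower base rate.

No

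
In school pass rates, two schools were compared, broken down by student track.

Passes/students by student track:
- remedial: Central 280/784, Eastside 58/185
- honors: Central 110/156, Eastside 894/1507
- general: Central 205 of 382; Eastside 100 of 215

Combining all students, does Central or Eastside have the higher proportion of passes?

Eastside

Remedial: Central 280/784 = 35.7%, Eastside 58/185 = 31.4% → Central
Honors: Central 110/156 = 70.5%, Eastside 894/1507 = 59.3% → Central
General: Central 205/382 = 53.7%, Eastside 100/215 = 46.5% → Central
Overall: Central 595/1322 = 45.0%, Eastside 1052/1907 = 55.2% → Eastside
(Central wins every student group but Eastside wins overall — Central's students skew toward the low-rate remedial group.)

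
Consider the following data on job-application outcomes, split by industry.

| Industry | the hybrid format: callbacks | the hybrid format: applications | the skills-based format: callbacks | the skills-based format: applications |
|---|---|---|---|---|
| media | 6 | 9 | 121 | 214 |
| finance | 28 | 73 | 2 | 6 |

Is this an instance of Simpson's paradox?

Yes

Media: the hybrid format 6/9 = 66.7%, the skills-based format 121/214 = 56.5% → the hybrid format
Finance: the hybrid format 28/73 = 38.4%, the skills-based format 2/6 = 33.3% → the hybrid format
Overall: the hybrid format 34/82 = 41.5%, the skills-based format 123/220 = 55.9% → the skills-based format
The hybrid format wins each industry group but the skills-based format wins overall — the comparison reverses. The hybrid format's applications skew toward finance, which has a lower base rate.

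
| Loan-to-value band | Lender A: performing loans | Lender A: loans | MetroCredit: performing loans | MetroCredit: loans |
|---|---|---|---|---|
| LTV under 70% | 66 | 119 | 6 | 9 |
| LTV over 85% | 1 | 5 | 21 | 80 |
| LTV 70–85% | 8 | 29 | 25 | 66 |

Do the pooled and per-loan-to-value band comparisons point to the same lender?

LTV under 70%: Lender A 66/119 = 55.5%, MetroCredit 6/9 = 66.7% → MetroCredit
LTV over 85%: Lender A 1/5 = 20.0%, MetroCredit 21/80 = 26.2% → MetroCredit
LTV 70–85%: Lender A 8/29 = 27.6%, MetroCredit 25/66 = 37.9% → MetroCredit
Overall: Lender A 75/153 = 49.0%, MetroCredit 52/155 = 33.5% → Lender A
MetroCredit wins each loan-to-value group but Lender A wins overall — the comparison reverses. MetroCredit's loans skew toward LTV over 85%, which has a lower base rate.

No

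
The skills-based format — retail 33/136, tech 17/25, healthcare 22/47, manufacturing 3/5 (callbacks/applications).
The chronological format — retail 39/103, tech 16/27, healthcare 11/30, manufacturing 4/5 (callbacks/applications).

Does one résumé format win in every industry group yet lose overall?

Retail: the skills-based format 33/136 = 24.3%, the chronological format 39/103 = 37.9% → the chronological format
Tech: the skills-based format 17/25 = 68.0%, the chronological format 16/27 = 59.3% → the skills-based format
Healthcare: the skills-based format 22/47 = 46.8%, the chronological format 11/30 = 36.7% → the skills-based format
Manufacturing: the skills-based format 3/5 = 60.0%, the chronological format 4/5 = 80.0% → the chronological format
Overall: the skills-based format 75/213 = 35.2%, the chronological format 70/165 = 42.4% → the chronological format
Neither sweeps: the skills-based format wins 2 of 4 groups, the chronological format wins 2. The chronological format wins overall but not every group — no Simpson reversal.

No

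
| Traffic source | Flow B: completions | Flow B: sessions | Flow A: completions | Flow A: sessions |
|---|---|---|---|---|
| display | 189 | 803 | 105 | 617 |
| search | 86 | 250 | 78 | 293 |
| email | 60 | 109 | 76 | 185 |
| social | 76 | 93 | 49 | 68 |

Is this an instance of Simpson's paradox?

Display: Flow B 189/803 = 23.5%, Flow A 105/617 = 17.0% → Flow B
Search: Flow B 86/250 = 34.4%, Flow A 78/293 = 26.6% → Flow B
Email: Flow B 60/109 = 55.0%, Flow A 76/185 = 41.1% → Flow B
Social: Flow B 76/93 = 81.7%, Flow A 49/68 = 72.1% → Flow B
Overall: Flow B 411/1255 = 32.7%, Flow A 308/1163 = 26.5% → Flow B
Flow B wins overall and in every traffic group — no reversal.

No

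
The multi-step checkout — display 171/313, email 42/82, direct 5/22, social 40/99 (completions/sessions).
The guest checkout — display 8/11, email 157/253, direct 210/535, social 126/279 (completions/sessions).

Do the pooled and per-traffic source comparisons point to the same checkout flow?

Display: the multi-step checkout 171/313 = 54.6%, the guest checkout 8/11 = 72.7% → the guest checkout
Email: the multi-step checkout 42/82 = 51.2%, the guest checkout 157/253 = 62.1% → the guest checkout
Direct: the multi-step checkout 5/22 = 22.7%, the guest checkout 210/535 = 39.3% → the guest checkout
Social: the multi-step checkout 40/99 = 40.4%, the guest checkout 126/279 = 45.2% → the guest checkout
Overall: the multi-step checkout 258/516 = 50.0%, the guest checkout 501/1078 = 46.5% → the multi-step checkout
The guest checkout wins each traffic group but the multi-step checkout wins overall — the comparison reverses. The guest checkout's sessions skew toward direct, which has a lower base rate.

No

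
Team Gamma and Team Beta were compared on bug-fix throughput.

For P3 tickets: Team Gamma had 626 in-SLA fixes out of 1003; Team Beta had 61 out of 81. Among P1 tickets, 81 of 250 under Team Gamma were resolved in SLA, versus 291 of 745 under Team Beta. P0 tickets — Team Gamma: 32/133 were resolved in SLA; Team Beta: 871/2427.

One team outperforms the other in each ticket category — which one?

P3: Team Gamma 626/1003 = 62.4%, Team Beta 61/81 = 75.3% → Team Beta
P1: Team Gamma 81/250 = 32.4%, Team Beta 291/745 = 39.1% → Team Beta
P0: Team Gamma 32/133 = 24.1%, Team Beta 871/2427 = 35.9% → Team Beta
Team Beta has the higher rate in all 3 groups.

Team Beta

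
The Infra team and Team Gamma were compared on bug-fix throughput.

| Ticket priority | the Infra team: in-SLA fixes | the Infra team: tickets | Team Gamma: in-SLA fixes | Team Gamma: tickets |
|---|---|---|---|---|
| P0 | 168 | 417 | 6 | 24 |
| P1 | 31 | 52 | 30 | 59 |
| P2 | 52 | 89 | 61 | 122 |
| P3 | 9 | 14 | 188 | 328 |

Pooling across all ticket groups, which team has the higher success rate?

P0: the Infra team 168/417 = 40.3%, Team Gamma 6/24 = 25.0% → the Infra team
P1: the Infra team 31/52 = 59.6%, Team Gamma 30/59 = 50.8% → the Infra team
P2: the Infra team 52/89 = 58.4%, Team Gamma 61/122 = 50.0% → the Infra team
P3: the Infra team 9/14 = 64.3%, Team Gamma 188/328 = 57.3% → the Infra team
Overall: the Infra team 260/572 = 45.5%, Team Gamma 285/533 = 53.5% → Team Gamma
(The Infra team wins every ticket group but Team Gamma wins overall — the Infra team's tickets skew toward the low-rate P0 group.)

Team Gamma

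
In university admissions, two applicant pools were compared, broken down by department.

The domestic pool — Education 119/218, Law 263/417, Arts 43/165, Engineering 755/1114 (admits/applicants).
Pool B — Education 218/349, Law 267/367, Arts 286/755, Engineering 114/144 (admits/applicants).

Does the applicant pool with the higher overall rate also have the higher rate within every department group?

No

Education: the domestic pool 119/218 = 54.6%, Pool B 218/349 = 62.5% → Pool B
Law: the domestic pool 263/417 = 63.1%, Pool B 267/367 = 72.8% → Pool B
Arts: the domestic pool 43/165 = 26.1%, Pool B 286/755 = 37.9% → Pool B
Engineering: the domestic pool 755/1114 = 67.8%, Pool B 114/144 = 79.2% → Pool B
Overall: the domestic pool 1180/1914 = 61.7%, Pool B 885/1615 = 54.8% → the domestic pool
Pool B wins each department group but the domestic pool wins overall — the comparison reverses. Pool B's applicants skew toward Arts, which has a lower base rate.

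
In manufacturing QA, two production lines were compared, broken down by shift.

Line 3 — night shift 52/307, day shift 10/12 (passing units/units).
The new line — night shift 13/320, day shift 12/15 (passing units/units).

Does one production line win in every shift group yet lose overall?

No

Night shift: Line 3 52/307 = 16.9%, the new line 13/320 = 4.1% → Line 3
Day shift: Line 3 10/12 = 83.3%, the new line 12/15 = 80.0% → Line 3
Overall: Line 3 62/319 = 19.4%, the new line 25/335 = 7.5% → Line 3
Line 3 wins overall and in every shift group — no reversal.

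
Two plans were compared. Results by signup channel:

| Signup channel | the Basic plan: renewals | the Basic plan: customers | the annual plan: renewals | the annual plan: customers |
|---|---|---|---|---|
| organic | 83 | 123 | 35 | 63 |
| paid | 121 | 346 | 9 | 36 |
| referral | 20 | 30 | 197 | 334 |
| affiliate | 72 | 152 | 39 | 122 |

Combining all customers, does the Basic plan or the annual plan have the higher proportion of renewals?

the annual plan

Organic: the Basic plan 83/123 = 67.5%, the annual plan 35/63 = 55.6% → the Basic plan
Paid: the Basic plan 121/346 = 35.0%, the annual plan 9/36 = 25.0% → the Basic plan
Referral: the Basic plan 20/30 = 66.7%, the annual plan 197/334 = 59.0% → the Basic plan
Affiliate: the Basic plan 72/152 = 47.4%, the annual plan 39/122 = 32.0% → the Basic plan
Overall: the Basic plan 296/651 = 45.5%, the annual plan 280/555 = 50.5% → the annual plan
(The Basic plan wins every signup group but the annual plan wins overall — the Basic plan's customers skew toward the low-rate paid group.)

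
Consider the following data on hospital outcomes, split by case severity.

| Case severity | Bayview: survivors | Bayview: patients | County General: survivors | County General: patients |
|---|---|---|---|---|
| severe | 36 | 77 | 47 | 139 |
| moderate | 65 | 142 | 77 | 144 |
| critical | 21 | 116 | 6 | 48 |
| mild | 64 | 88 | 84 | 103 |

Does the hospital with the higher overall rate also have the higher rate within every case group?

No

Severe: Bayview 36/77 = 46.8%, County General 47/139 = 33.8% → Bayview
Moderate: Bayview 65/142 = 45.8%, County General 77/144 = 53.5% → County General
Critical: Bayview 21/116 = 18.1%, County General 6/48 = 12.5% → Bayview
Mild: Bayview 64/88 = 72.7%, County General 84/103 = 81.6% → County General
Overall: Bayview 186/423 = 44.0%, County General 214/434 = 49.3% → County General
Neither sweeps: Bayview wins 2 of 4 groups, County General wins 2. County General wins overall but not every group — no Simpson reversal.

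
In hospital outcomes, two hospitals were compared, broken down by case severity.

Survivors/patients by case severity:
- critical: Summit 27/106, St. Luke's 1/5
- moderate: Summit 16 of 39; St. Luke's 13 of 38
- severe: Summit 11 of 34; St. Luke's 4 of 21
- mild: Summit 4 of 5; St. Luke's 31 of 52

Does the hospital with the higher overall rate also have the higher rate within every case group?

Critical: Summit 27/106 = 25.5%, St. Luke's 1/5 = 20.0% → Summit
Moderate: Summit 16/39 = 41.0%, St. Luke's 13/38 = 34.2% → Summit
Severe: Summit 11/34 = 32.4%, St. Luke's 4/21 = 19.0% → Summit
Mild: Summit 4/5 = 80.0%, St. Luke's 31/52 = 59.6% → Summit
Overall: Summit 58/184 = 31.5%, St. Luke's 49/116 = 42.2% → St. Luke's
Summit wins each case group but St. Luke's wins overall — the comparison reverses. Summit's patients skew toward critical, which has a lower base rate.

No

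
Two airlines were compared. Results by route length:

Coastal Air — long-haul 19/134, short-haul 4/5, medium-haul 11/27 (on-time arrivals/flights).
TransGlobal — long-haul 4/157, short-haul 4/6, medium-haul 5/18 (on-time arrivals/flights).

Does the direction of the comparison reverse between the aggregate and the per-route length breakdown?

No

Long-haul: Coastal Air 19/134 = 14.2%, TransGlobal 4/157 = 2.5% → Coastal Air
Short-haul: Coastal Air 4/5 = 80.0%, TransGlobal 4/6 = 66.7% → Coastal Air
Medium-haul: Coastal Air 11/27 = 40.7%, TransGlobal 5/18 = 27.8% → Coastal Air
Overall: Coastal Air 34/166 = 20.5%, TransGlobal 13/181 = 7.2% → Coastal Air
Coastal Air wins overall and in every route group — no reversal.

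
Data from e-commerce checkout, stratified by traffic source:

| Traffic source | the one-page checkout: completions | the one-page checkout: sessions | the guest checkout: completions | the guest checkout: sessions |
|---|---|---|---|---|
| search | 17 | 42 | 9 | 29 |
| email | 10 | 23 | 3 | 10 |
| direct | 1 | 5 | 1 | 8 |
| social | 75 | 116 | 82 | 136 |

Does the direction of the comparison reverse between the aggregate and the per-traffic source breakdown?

Search: the one-page checkout 17/42 = 40.5%, the guest checkout 9/29 = 31.0% → the one-page checkout
Email: the one-page checkout 10/23 = 43.5%, the guest checkout 3/10 = 30.0% → the one-page checkout
Direct: the one-page checkout 1/5 = 20.0%, the guest checkout 1/8 = 12.5% → the one-page checkout
Social: the one-page checkout 75/116 = 64.7%, the guest checkout 82/136 = 60.3% → the one-page checkout
Overall: the one-page checkout 103/186 = 55.4%, the guest checkout 95/183 = 51.9% → the one-page checkout
The one-page checkout wins overall and in every traffic group — no reversal.

No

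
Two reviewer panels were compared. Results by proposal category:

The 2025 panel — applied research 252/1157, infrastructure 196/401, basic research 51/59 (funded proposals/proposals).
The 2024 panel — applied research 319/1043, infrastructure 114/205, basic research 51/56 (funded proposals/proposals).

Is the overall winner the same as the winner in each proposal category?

Applied research: the 2025 panel 252/1157 = 21.8%, the 2024 panel 319/1043 = 30.6% → the 2024 panel
Infrastructure: the 2025 panel 196/401 = 48.9%, the 2024 panel 114/205 = 55.6% → the 2024 panel
Basic research: the 2025 panel 51/59 = 86.4%, the 2024 panel 51/56 = 91.1% → the 2024 panel
Overall: the 2025 panel 499/1617 = 30.9%, the 2024 panel 484/1304 = 37.1% → the 2024 panel
The 2024 panel wins overall and in every proposal group — no reversal.

Yes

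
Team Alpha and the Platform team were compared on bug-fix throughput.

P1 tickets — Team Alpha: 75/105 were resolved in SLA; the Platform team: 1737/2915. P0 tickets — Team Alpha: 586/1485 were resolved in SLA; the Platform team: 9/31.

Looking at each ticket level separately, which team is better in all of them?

Team Alpha

P1: Team Alpha 75/105 = 71.4%, the Platform team 1737/2915 = 59.6% → Team Alpha
P0: Team Alpha 586/1485 = 39.5%, the Platform team 9/31 = 29.0% → Team Alpha
Team Alpha has the higher rate in both groups.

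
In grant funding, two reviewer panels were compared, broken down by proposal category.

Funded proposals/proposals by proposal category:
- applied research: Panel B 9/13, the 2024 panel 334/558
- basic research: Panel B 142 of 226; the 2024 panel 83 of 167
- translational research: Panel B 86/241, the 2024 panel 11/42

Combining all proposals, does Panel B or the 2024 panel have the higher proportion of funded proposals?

the 2024 panel

Applied research: Panel B 9/13 = 69.2%, the 2024 panel 334/558 = 59.9% → Panel B
Basic research: Panel B 142/226 = 62.8%, the 2024 panel 83/167 = 49.7% → Panel B
Translational research: Panel B 86/241 = 35.7%, the 2024 panel 11/42 = 26.2% → Panel B
Overall: Panel B 237/480 = 49.4%, the 2024 panel 428/767 = 55.8% → the 2024 panel
(Panel B wins every proposal group but the 2024 panel wins overall — Panel B's proposals skew toward the low-rate translational research group.)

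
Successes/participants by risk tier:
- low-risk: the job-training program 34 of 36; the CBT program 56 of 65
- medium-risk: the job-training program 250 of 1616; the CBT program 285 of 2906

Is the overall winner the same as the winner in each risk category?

Low-risk: the job-training program 34/36 = 94.4%, the CBT program 56/65 = 86.2% → the job-training program
Medium-risk: the job-training program 250/1616 = 15.5%, the CBT program 285/2906 = 9.8% → the job-training program
Overall: the job-training program 284/1652 = 17.2%, the CBT program 341/2971 = 11.5% → the job-training program
The job-training program wins overall and in every risk group — no reversal.

Yes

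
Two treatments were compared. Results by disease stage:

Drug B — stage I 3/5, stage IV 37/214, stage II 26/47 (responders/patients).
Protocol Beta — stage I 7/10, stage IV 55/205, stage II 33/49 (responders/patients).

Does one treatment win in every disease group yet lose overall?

No

Stage I: Drug B 3/5 = 60.0%, Protocol Beta 7/10 = 70.0% → Protocol Beta
Stage IV: Drug B 37/214 = 17.3%, Protocol Beta 55/205 = 26.8% → Protocol Beta
Stage II: Drug B 26/47 = 55.3%, Protocol Beta 33/49 = 67.3% → Protocol Beta
Overall: Drug B 66/266 = 24.8%, Protocol Beta 95/264 = 36.0% → Protocol Beta
Protocol Beta wins overall and in every disease group — no reversal.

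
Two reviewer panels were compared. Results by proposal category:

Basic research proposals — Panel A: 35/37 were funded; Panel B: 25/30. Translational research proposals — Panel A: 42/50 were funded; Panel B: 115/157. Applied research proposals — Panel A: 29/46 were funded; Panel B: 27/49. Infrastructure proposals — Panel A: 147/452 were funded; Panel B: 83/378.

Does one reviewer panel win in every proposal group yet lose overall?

No

Basic research: Panel A 35/37 = 94.6%, Panel B 25/30 = 83.3% → Panel A
Translational research: Panel A 42/50 = 84.0%, Panel B 115/157 = 73.2% → Panel A
Applied research: Panel A 29/46 = 63.0%, Panel B 27/49 = 55.1% → Panel A
Infrastructure: Panel A 147/452 = 32.5%, Panel B 83/378 = 22.0% → Panel A
Overall: Panel A 253/585 = 43.2%, Panel B 250/614 = 40.7% → Panel A
Panel A wins overall and in every proposal group — no reversal.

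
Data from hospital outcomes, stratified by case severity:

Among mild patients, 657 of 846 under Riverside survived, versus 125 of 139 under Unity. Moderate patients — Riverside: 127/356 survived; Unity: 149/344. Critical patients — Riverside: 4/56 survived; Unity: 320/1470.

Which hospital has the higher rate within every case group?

Mild: Riverside 657/846 = 77.7%, Unity 125/139 = 89.9% → Unity
Moderate: Riverside 127/356 = 35.7%, Unity 149/344 = 43.3% → Unity
Critical: Riverside 4/56 = 7.1%, Unity 320/1470 = 21.8% → Unity
Unity has the higher rate in all 3 groups.

Unity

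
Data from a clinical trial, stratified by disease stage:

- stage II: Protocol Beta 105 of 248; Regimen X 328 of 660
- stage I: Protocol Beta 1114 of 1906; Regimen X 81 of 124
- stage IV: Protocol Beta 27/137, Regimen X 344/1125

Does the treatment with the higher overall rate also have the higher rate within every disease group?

No

Stage II: Protocol Beta 105/248 = 42.3%, Regimen X 328/660 = 49.7% → Regimen X
Stage I: Protocol Beta 1114/1906 = 58.4%, Regimen X 81/124 = 65.3% → Regimen X
Stage IV: Protocol Beta 27/137 = 19.7%, Regimen X 344/1125 = 30.6% → Regimen X
Overall: Protocol Beta 1246/2291 = 54.4%, Regimen X 753/1909 = 39.4% → Protocol Beta
Regimen X wins each disease group but Protocol Beta wins overall — the comparison reverses. Regimen X's patients skew toward stage IV, which has a lower base rate.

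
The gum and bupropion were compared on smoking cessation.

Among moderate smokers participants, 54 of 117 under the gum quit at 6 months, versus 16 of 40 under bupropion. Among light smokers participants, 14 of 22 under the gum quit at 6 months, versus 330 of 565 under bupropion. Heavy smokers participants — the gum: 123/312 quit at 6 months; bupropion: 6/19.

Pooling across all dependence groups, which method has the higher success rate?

Moderate smokers: the gum 54/117 = 46.2%, bupropion 16/40 = 40.0% → the gum
Light smokers: the gum 14/22 = 63.6%, bupropion 330/565 = 58.4% → the gum
Heavy smokers: the gum 123/312 = 39.4%, bupropion 6/19 = 31.6% → the gum
Overall: the gum 191/451 = 42.4%, bupropion 352/624 = 56.4% → bupropion
(The gum wins every dependence group but bupropion wins overall — the gum's participants skew toward the low-rate heavy smokers group.)

bupropion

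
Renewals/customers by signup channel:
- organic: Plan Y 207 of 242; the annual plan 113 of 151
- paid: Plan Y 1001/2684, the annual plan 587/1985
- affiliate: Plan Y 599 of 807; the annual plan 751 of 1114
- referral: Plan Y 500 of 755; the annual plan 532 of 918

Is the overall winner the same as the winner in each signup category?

Organic: Plan Y 207/242 = 85.5%, the annual plan 113/151 = 74.8% → Plan Y
Paid: Plan Y 1001/2684 = 37.3%, the annual plan 587/1985 = 29.6% → Plan Y
Affiliate: Plan Y 599/807 = 74.2%, the annual plan 751/1114 = 67.4% → Plan Y
Referral: Plan Y 500/755 = 66.2%, the annual plan 532/918 = 58.0% → Plan Y
Overall: Plan Y 2307/4488 = 51.4%, the annual plan 1983/4168 = 47.6% → Plan Y
Plan Y wins overall and in every signup group — no reversal.

Yes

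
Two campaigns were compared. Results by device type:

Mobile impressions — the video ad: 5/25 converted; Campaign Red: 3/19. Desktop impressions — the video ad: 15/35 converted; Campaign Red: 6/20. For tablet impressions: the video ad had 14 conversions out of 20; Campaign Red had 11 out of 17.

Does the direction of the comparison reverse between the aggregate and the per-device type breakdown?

Mobile: the video ad 5/25 = 20.0%, Campaign Red 3/19 = 15.8% → the video ad
Desktop: the video ad 15/35 = 42.9%, Campaign Red 6/20 = 30.0% → the video ad
Tablet: the video ad 14/20 = 70.0%, Campaign Red 11/17 = 64.7% → the video ad
Overall: the video ad 34/80 = 42.5%, Campaign Red 20/56 = 35.7% → the video ad
The video ad wins overall and in every device group — no reversal.

No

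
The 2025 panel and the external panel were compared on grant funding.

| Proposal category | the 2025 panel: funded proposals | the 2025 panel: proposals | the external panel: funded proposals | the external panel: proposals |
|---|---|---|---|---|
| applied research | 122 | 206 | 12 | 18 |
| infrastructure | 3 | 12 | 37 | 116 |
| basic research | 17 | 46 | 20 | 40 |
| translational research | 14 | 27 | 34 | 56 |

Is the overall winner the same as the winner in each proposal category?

Applied research: the 2025 panel 122/206 = 59.2%, the external panel 12/18 = 66.7% → the external panel
Infrastructure: the 2025 panel 3/12 = 25.0%, the external panel 37/116 = 31.9% → the external panel
Basic research: the 2025 panel 17/46 = 37.0%, the external panel 20/40 = 50.0% → the external panel
Translational research: the 2025 panel 14/27 = 51.9%, the external panel 34/56 = 60.7% → the external panel
Overall: the 2025 panel 156/291 = 53.6%, the external panel 103/230 = 44.8% → the 2025 panel
The external panel wins each proposal group but the 2025 panel wins overall — the comparison reverses. The external panel's proposals skew toward infrastructure, which has a lower base rate.

No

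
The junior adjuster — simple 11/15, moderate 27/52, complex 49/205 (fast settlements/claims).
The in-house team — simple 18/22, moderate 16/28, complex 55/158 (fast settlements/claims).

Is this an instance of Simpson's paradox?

Simple: the junior adjuster 11/15 = 73.3%, the in-house team 18/22 = 81.8% → the in-house team
Moderate: the junior adjuster 27/52 = 51.9%, the in-house team 16/28 = 57.1% → the in-house team
Complex: the junior adjuster 49/205 = 23.9%, the in-house team 55/158 = 34.8% → the in-house team
Overall: the junior adjuster 87/272 = 32.0%, the in-house team 89/208 = 42.8% → the in-house team
The in-house team wins overall and in every claim group — no reversal.

No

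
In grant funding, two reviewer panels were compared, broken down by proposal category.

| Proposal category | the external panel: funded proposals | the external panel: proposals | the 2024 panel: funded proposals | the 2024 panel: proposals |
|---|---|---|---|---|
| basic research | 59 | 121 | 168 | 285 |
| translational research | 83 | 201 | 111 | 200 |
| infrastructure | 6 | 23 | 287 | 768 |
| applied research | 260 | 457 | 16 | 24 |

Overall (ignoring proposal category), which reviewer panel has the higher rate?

the external panel

Basic research: the external panel 59/121 = 48.8%, the 2024 panel 168/285 = 58.9% → the 2024 panel
Translational research: the external panel 83/201 = 41.3%, the 2024 panel 111/200 = 55.5% → the 2024 panel
Infrastructure: the external panel 6/23 = 26.1%, the 2024 panel 287/768 = 37.4% → the 2024 panel
Applied research: the external panel 260/457 = 56.9%, the 2024 panel 16/24 = 66.7% → the 2024 panel
Overall: the external panel 408/802 = 50.9%, the 2024 panel 582/1277 = 45.6% → the external panel
(The 2024 panel wins every proposal group but the external panel wins overall — the 2024 panel's proposals skew toward the low-rate infrastructure group.)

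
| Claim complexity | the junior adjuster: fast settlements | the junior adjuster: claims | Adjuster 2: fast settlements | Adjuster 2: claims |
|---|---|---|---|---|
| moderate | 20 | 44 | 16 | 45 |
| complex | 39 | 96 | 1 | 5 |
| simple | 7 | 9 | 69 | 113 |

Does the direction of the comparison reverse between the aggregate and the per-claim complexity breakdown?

Yes

Moderate: the junior adjuster 20/44 = 45.5%, Adjuster 2 16/45 = 35.6% → the junior adjuster
Complex: the junior adjuster 39/96 = 40.6%, Adjuster 2 1/5 = 20.0% → the junior adjuster
Simple: the junior adjuster 7/9 = 77.8%, Adjuster 2 69/113 = 61.1% → the junior adjuster
Overall: the junior adjuster 66/149 = 44.3%, Adjuster 2 86/163 = 52.8% → Adjuster 2
The junior adjuster wins each claim group but Adjuster 2 wins overall — the comparison reverses. The junior adjuster's claims skew toward complex, which has a lower base rate.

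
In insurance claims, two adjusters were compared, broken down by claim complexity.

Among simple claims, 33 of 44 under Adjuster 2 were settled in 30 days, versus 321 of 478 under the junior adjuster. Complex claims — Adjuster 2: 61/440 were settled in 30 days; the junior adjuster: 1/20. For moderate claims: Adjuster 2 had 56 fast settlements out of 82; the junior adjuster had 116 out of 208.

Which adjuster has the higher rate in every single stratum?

Simple: Adjuster 2 33/44 = 75.0%, the junior adjuster 321/478 = 67.2% → Adjuster 2
Complex: Adjuster 2 61/440 = 13.9%, the junior adjuster 1/20 = 5.0% → Adjuster 2
Moderate: Adjuster 2 56/82 = 68.3%, the junior adjuster 116/208 = 55.8% → Adjuster 2
Adjuster 2 has the higher rate in all 3 groups.

Adjuster 2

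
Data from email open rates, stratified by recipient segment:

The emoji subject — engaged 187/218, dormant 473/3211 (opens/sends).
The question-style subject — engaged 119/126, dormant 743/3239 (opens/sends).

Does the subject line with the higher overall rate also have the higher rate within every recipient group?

Yes

Engaged: the emoji subject 187/218 = 85.8%, the question-style subject 119/126 = 94.4% → the question-style subject
Dormant: the emoji subject 473/3211 = 14.7%, the question-style subject 743/3239 = 22.9% → the question-style subject
Overall: the emoji subject 660/3429 = 19.2%, the question-style subject 862/3365 = 25.6% → the question-style subject
The question-style subject wins overall and in every recipient group — no reversal.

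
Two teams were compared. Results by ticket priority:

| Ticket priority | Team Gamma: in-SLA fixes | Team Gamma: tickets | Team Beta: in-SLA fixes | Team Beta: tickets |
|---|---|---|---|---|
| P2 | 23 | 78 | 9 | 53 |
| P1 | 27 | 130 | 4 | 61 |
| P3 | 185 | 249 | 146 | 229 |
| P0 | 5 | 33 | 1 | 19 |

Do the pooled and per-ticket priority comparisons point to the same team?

Yes

P2: Team Gamma 23/78 = 29.5%, Team Beta 9/53 = 17.0% → Team Gamma
P1: Team Gamma 27/130 = 20.8%, Team Beta 4/61 = 6.6% → Team Gamma
P3: Team Gamma 185/249 = 74.3%, Team Beta 146/229 = 63.8% → Team Gamma
P0: Team Gamma 5/33 = 15.2%, Team Beta 1/19 = 5.3% → Team Gamma
Overall: Team Gamma 240/490 = 49.0%, Team Beta 160/362 = 44.2% → Team Gamma
Team Gamma wins overall and in every ticket group — no reversal.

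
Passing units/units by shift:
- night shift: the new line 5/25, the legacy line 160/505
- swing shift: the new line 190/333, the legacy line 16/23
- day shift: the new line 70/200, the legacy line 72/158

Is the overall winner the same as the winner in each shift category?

No

Night shift: the new line 5/25 = 20.0%, the legacy line 160/505 = 31.7% → the legacy line
Swing shift: the new line 190/333 = 57.1%, the legacy line 16/23 = 69.6% → the legacy line
Day shift: the new line 70/200 = 35.0%, the legacy line 72/158 = 45.6% → the legacy line
Overall: the new line 265/558 = 47.5%, the legacy line 248/686 = 36.2% → the new line
The legacy line wins each shift group but the new line wins overall — the comparison reverses. The legacy line's units skew toward night shift, which has a lower base rate.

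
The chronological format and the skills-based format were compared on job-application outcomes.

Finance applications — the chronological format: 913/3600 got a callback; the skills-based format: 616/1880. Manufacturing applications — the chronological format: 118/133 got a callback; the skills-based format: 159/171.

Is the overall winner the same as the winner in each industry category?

Yes

Finance: the chronological format 913/3600 = 25.4%, the skills-based format 616/1880 = 32.8% → the skills-based format
Manufacturing: the chronological format 118/133 = 88.7%, the skills-based format 159/171 = 93.0% → the skills-based format
Overall: the chronological format 1031/3733 = 27.6%, the skills-based format 775/2051 = 37.8% → the skills-based format
The skills-based format wins overall and in every industry group — no reversal.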